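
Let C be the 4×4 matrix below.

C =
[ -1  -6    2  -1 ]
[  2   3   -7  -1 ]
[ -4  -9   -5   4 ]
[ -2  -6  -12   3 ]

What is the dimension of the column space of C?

Row reduce to echelon form.
R2 ← R2 + (2)·R1: [0, -9, -3, -3]
R3 ← R3 − (4)·R1: [0, 15, -13, 8]
R4 ← R4 − (2)·R1: [0, 6, -16, 5]
R3 ← R3 + (5/3)·R2: [0, 0, -18, 3]
R4 ← R4 + (2/3)·R2: [0, 0, -18, 3]
R4 ← R4 − R3: [0, 0, 0, 0]
Echelon form has 3 nonzero rows, so rank(C) = 3.
The column space has dimension equal to the rank: 3.

3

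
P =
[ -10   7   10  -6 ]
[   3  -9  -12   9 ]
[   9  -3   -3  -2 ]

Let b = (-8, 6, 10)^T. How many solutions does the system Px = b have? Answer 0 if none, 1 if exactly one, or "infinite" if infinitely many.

Row reduce the augmented matrix [P | b].
R2 ← R2 + (3/10)·R1: [0, -69/10, -9, 36/5, 18/5]
R3 ← R3 + (9/10)·R1: [0, 33/10, 6, -37/5, 14/5]
R3 ← R3 + (11/23)·R2: [0, 0, 39/23, -91/23, 104/23]
The echelon form has 3 nonzero rows, and every pivot lies in the first 4 columns, so rank(P) = rank([P|b]) = 3.
The system is consistent.
rank = 3 < 4 unknowns, so there are infinitely many solutions.

infinite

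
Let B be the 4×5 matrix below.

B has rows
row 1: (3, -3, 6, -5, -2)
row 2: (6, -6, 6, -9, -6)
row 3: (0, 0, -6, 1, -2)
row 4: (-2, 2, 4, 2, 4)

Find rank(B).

2

Row reduce to echelon form.
R2 ← R2 − (2)·R1: [0, 0, -6, 1, -2]
R4 ← R4 + (2/3)·R1: [0, 0, 8, -4/3, 8/3]
R3 ← R3 − R2: [0, 0, 0, 0, 0]
R4 ← R4 + (4/3)·R2: [0, 0, 0, 0, 0]
Echelon form has 2 nonzero rows, so rank(B) = 2.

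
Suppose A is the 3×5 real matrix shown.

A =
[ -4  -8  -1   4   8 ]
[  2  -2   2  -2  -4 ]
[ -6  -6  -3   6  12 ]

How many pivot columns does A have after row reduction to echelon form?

Row reduce to echelon form.
R2 ← R2 + (1/2)·R1: [0, -6, 3/2, 0, 0]
R3 ← R3 − (3/2)·R1: [0, 6, -3/2, 0, 0]
R3 ← R3 + R2: [0, 0, 0, 0, 0]
Echelon form has 2 nonzero rows, so rank(A) = 2.
Each nonzero row contributes one pivot column: 2 pivot columns.

2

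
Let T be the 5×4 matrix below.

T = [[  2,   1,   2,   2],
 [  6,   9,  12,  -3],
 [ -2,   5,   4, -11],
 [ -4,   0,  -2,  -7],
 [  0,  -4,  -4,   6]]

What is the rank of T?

Row reduce to echelon form.
R2 ← R2 − (3)·R1: [0, 6, 6, -9]
R3 ← R3 + R1: [0, 6, 6, -9]
R4 ← R4 + (2)·R1: [0, 2, 2, -3]
R3 ← R3 − R2: [0, 0, 0, 0]
R4 ← R4 − (1/3)·R2: [0, 0, 0, 0]
R5 ← R5 + (2/3)·R2: [0, 0, 0, 0]
Echelon form has 2 nonzero rows, so rank(T) = 2.

2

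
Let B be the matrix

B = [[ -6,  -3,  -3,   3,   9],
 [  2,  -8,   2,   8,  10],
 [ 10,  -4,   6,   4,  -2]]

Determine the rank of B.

2

Row reduce to echelon form.
R2 ← R2 + (1/3)·R1: [0, -9, 1, 9, 13]
R3 ← R3 + (5/3)·R1: [0, -9, 1, 9, 13]
R3 ← R3 − R2: [0, 0, 0, 0, 0]
Echelon form has 2 nonzero rows, so rank(B) = 2.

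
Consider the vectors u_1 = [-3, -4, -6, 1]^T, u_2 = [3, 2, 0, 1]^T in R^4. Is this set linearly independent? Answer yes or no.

Form the matrix with these vectors as rows and row reduce.
R2 ← R2 + R1: [0, -2, -6, 2]
2 nonzero rows, so the 2 vectors span a space of dimension 2.
Since 2 = 2, the vectors are linearly independent.

yes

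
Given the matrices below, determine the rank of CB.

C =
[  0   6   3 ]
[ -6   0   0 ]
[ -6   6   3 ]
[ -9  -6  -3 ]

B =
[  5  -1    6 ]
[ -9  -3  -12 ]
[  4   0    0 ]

First compute CB:
[[-42, -18, -72],
 [-30,   6, -36],
 [-72, -12, -108],
 [ -3,  27,  18]]
Now row reduce the product.
R2 ← R2 − (5/7)·R1: [0, 132/7, 108/7]
R3 ← R3 − (12/7)·R1: [0, 132/7, 108/7]
R4 ← R4 − (1/14)·R1: [0, 198/7, 162/7]
R3 ← R3 − R2: [0, 0, 0]
R4 ← R4 − (3/2)·R2: [0, 0, 0]
2 nonzero rows, so rank(CB) = 2.

2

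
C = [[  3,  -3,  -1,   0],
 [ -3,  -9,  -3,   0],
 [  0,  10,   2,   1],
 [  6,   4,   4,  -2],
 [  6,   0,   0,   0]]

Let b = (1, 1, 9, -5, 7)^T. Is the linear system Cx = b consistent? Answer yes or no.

no

Row reduce the augmented matrix [C | b].
R2 ← R2 + R1: [0, -12, -4, 0, 2]
R4 ← R4 − (2)·R1: [0, 10, 6, -2, -7]
R5 ← R5 − (2)·R1: [0, 6, 2, 0, 5]
R3 ← R3 + (5/6)·R2: [0, 0, -4/3, 1, 32/3]
R4 ← R4 + (5/6)·R2: [0, 0, 8/3, -2, -16/3]
R5 ← R5 + (1/2)·R2: [0, 0, 0, 0, 6]
R4 ← R4 + (2)·R3: [0, 0, 0, 0, 16]
R5 ← R5 − (3/8)·R4: [0, 0, 0, 0, 0]
The echelon form has 4 nonzero rows; the last pivot sits in the augmented column, so rank(C) = 3 but rank([C|b]) = 4.
Since the ranks differ, the system is inconsistent.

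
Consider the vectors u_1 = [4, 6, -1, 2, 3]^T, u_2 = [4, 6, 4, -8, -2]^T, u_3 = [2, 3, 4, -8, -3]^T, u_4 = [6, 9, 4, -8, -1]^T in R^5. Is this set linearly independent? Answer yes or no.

Form the matrix with these vectors as rows and row reduce.
R2 ← R2 − R1: [0, 0, 5, -10, -5]
R3 ← R3 − (1/2)·R1: [0, 0, 9/2, -9, -9/2]
R4 ← R4 − (3/2)·R1: [0, 0, 11/2, -11, -11/2]
R3 ← R3 − (9/10)·R2: [0, 0, 0, 0, 0]
R4 ← R4 − (11/10)·R2: [0, 0, 0, 0, 0]
2 nonzero rows, so the 4 vectors span a space of dimension 2.
Since 2 < 4, the vectors are linearly dependent.

no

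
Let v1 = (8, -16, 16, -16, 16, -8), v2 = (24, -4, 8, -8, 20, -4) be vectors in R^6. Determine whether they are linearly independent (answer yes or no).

Form the matrix with these vectors as rows and row reduce.
R2 ← R2 − (3)·R1: [0, 44, -40, 40, -28, 20]
2 nonzero rows, so the 2 vectors span a space of dimension 2.
Since 2 = 2, the vectors are linearly independent.

yes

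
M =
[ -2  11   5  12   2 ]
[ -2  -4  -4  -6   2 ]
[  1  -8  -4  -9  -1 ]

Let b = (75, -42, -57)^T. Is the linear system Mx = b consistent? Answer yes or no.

Row reduce the augmented matrix [M | b].
R2 ← R2 − R1: [0, -15, -9, -18, 0, -117]
R3 ← R3 + (1/2)·R1: [0, -5/2, -3/2, -3, 0, -39/2]
R3 ← R3 − (1/6)·R2: [0, 0, 0, 0, 0, 0]
The echelon form has 2 nonzero rows, and every pivot lies in the first 5 columns, so rank(M) = rank([M|b]) = 2.
The system is consistent.

yes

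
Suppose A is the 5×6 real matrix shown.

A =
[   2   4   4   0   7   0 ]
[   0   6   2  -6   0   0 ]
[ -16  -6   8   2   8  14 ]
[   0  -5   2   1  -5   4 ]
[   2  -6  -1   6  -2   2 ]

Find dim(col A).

5

Row reduce to echelon form.
R3 ← R3 + (8)·R1: [0, 26, 40, 2, 64, 14]
R5 ← R5 − R1: [0, -10, -5, 6, -9, 2]
R3 ← R3 − (13/3)·R2: [0, 0, 94/3, 28, 64, 14]
R4 ← R4 + (5/6)·R2: [0, 0, 11/3, -4, -5, 4]
R5 ← R5 + (5/3)·R2: [0, 0, -5/3, -4, -9, 2]
R4 ← R4 − (11/94)·R3: [0, 0, 0, -342/47, -587/47, 111/47]
R5 ← R5 + (5/94)·R3: [0, 0, 0, -118/47, -263/47, 129/47]
R5 ← R5 − (59/171)·R4: [0, 0, 0, 0, -220/171, 110/57]
Echelon form has 5 nonzero rows, so rank(A) = 5.
The column space has dimension equal to the rank: 5.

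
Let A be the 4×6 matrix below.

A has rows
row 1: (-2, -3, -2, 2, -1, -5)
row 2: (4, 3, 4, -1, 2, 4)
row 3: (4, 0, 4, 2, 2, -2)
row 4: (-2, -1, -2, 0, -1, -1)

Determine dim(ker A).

4

Row reduce to echelon form.
R2 ← R2 + (2)·R1: [0, -3, 0, 3, 0, -6]
R3 ← R3 + (2)·R1: [0, -6, 0, 6, 0, -12]
R4 ← R4 − R1: [0, 2, 0, -2, 0, 4]
R3 ← R3 − (2)·R2: [0, 0, 0, 0, 0, 0]
R4 ← R4 + (2/3)·R2: [0, 0, 0, 0, 0, 0]
2 nonzero rows, so rank(A) = 2.
A has 6 columns; by rank–nullity, nullity = 6 − 2 = 4.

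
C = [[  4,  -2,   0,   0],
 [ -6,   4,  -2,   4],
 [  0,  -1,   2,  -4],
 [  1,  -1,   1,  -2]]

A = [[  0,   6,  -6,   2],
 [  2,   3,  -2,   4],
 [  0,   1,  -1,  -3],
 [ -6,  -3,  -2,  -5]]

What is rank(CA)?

First compute CA:
[[ -4,  18, -20,   0],
 [-16, -38,  22, -10],
 [ 22,  11,   8,  10],
 [ 10,  10,  -1,   5]]
Now row reduce the product.
R2 ← R2 − (4)·R1: [0, -110, 102, -10]
R3 ← R3 + (11/2)·R1: [0, 110, -102, 10]
R4 ← R4 + (5/2)·R1: [0, 55, -51, 5]
R3 ← R3 + R2: [0, 0, 0, 0]
R4 ← R4 + (1/2)·R2: [0, 0, 0, 0]
2 nonzero rows, so rank(CA) = 2.

2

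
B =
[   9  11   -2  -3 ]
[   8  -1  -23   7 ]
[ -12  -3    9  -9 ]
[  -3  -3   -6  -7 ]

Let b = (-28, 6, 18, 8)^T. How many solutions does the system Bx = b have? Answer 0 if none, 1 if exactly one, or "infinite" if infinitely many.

1

Row reduce the augmented matrix [B | b].
R2 ← R2 − (8/9)·R1: [0, -97/9, -191/9, 29/3, 278/9]
R3 ← R3 + (4/3)·R1: [0, 35/3, 19/3, -13, -58/3]
R4 ← R4 + (1/3)·R1: [0, 2/3, -20/3, -8, -4/3]
R3 ← R3 + (105/97)·R2: [0, 0, -1614/97, -246/97, 1368/97]
R4 ← R4 + (6/97)·R2: [0, 0, -774/97, -718/97, 56/97]
R4 ← R4 − (129/269)·R3: [0, 0, 0, -1664/269, -1664/269]
The echelon form has 4 nonzero rows, and every pivot lies in the first 4 columns, so rank(B) = rank([B|b]) = 4.
The system is consistent.
rank = 4 = number of unknowns, so the solution is unique.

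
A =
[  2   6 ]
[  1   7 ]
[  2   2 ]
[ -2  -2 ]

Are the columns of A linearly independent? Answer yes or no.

yes

Row reduce A to echelon form.
R2 ← R2 − (1/2)·R1: [0, 4]
R3 ← R3 − R1: [0, -4]
R4 ← R4 + R1: [0, 4]
R3 ← R3 + R2: [0, 0]
R4 ← R4 − R2: [0, 0]
2 pivots among 2 columns.
Every column is a pivot column, so the columns are linearly independent.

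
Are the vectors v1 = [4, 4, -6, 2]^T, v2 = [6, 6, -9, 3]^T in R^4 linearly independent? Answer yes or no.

Form the matrix with these vectors as rows and row reduce.
R2 ← R2 − (3/2)·R1: [0, 0, 0, 0]
1 nonzero row, so the 2 vectors span a space of dimension 1.
Since 1 < 2, the vectors are linearly dependent.

no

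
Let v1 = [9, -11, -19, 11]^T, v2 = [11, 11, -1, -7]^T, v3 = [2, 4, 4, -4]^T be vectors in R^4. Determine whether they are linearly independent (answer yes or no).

Form the matrix with these vectors as rows and row reduce.
R2 ← R2 − (11/9)·R1: [0, 220/9, 200/9, -184/9]
R3 ← R3 − (2/9)·R1: [0, 58/9, 74/9, -58/9]
R3 ← R3 − (29/110)·R2: [0, 0, 26/11, -58/55]
3 nonzero rows, so the 3 vectors span a space of dimension 3.
Since 3 = 3, the vectors are linearly independent.

yes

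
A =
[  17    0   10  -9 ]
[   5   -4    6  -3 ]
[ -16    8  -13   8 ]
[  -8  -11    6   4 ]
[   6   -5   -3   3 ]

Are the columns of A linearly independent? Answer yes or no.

yes

Row reduce A to echelon form.
R2 ← R2 − (5/17)·R1: [0, -4, 52/17, -6/17]
R3 ← R3 + (16/17)·R1: [0, 8, -61/17, -8/17]
R4 ← R4 + (8/17)·R1: [0, -11, 182/17, -4/17]
R5 ← R5 − (6/17)·R1: [0, -5, -111/17, 105/17]
R3 ← R3 + (2)·R2: [0, 0, 43/17, -20/17]
R4 ← R4 − (11/4)·R2: [0, 0, 39/17, 25/34]
R5 ← R5 − (5/4)·R2: [0, 0, -176/17, 225/34]
R4 ← R4 − (39/43)·R3: [0, 0, 0, 155/86]
R5 ← R5 + (176/43)·R3: [0, 0, 0, 155/86]
R5 ← R5 − R4: [0, 0, 0, 0]
4 pivots among 4 columns.
Every column is a pivot column, so the columns are linearly independent.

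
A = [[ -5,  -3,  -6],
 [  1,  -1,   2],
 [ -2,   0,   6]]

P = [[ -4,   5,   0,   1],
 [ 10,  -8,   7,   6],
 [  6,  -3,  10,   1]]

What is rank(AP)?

3

First compute AP:
[[-46,  17, -81, -29],
 [ -2,   7,  13,  -3],
 [ 44, -28,  60,   4]]
Now row reduce the product.
R2 ← R2 − (1/23)·R1: [0, 144/23, 380/23, -40/23]
R3 ← R3 + (22/23)·R1: [0, -270/23, -402/23, -546/23]
R3 ← R3 + (15/8)·R2: [0, 0, 27/2, -27]
3 nonzero rows, so rank(AP) = 3.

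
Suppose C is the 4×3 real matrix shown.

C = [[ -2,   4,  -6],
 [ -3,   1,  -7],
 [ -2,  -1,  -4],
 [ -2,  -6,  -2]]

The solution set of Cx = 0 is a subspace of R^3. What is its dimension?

1

Row reduce to echelon form.
R2 ← R2 − (3/2)·R1: [0, -5, 2]
R3 ← R3 − R1: [0, -5, 2]
R4 ← R4 − R1: [0, -10, 4]
R3 ← R3 − R2: [0, 0, 0]
R4 ← R4 − (2)·R2: [0, 0, 0]
2 nonzero rows, so rank(C) = 2.
C has 3 columns; by rank–nullity, nullity = 3 − 2 = 1.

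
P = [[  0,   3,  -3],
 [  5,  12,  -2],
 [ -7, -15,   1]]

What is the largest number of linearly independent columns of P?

Row reduce to echelon form.
Swap R1 ↔ R2
R3 ← R3 + (7/5)·R1: [0, 9/5, -9/5]
R3 ← R3 − (3/5)·R2: [0, 0, 0]
Echelon form has 2 nonzero rows, so rank(P) = 2.
The rank gives the maximum number of linearly independent columns: 2.

2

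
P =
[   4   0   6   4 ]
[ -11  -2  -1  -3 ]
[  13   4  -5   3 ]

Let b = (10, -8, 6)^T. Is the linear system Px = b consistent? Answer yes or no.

Row reduce the augmented matrix [P | b].
R2 ← R2 + (11/4)·R1: [0, -2, 31/2, 8, 39/2]
R3 ← R3 − (13/4)·R1: [0, 4, -49/2, -10, -53/2]
R3 ← R3 + (2)·R2: [0, 0, 13/2, 6, 25/2]
The echelon form has 3 nonzero rows, and every pivot lies in the first 4 columns, so rank(P) = rank([P|b]) = 3.
The system is consistent.

yes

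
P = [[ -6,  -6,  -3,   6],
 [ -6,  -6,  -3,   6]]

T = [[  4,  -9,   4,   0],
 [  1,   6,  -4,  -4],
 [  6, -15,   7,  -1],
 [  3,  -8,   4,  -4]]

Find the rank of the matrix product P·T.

1

First compute PT:
[[-30,  15,   3,   3],
 [-30,  15,   3,   3]]
Now row reduce the product.
R2 ← R2 − R1: [0, 0, 0, 0]
1 nonzero row, so rank(PT) = 1.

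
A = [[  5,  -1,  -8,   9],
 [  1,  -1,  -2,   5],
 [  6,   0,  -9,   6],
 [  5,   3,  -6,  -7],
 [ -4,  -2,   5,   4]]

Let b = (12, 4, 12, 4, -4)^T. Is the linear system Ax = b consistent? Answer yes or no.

yes

Row reduce the augmented matrix [A | b].
R2 ← R2 − (1/5)·R1: [0, -4/5, -2/5, 16/5, 8/5]
R3 ← R3 − (6/5)·R1: [0, 6/5, 3/5, -24/5, -12/5]
R4 ← R4 − R1: [0, 4, 2, -16, -8]
R5 ← R5 + (4/5)·R1: [0, -14/5, -7/5, 56/5, 28/5]
R3 ← R3 + (3/2)·R2: [0, 0, 0, 0, 0]
R4 ← R4 + (5)·R2: [0, 0, 0, 0, 0]
R5 ← R5 − (7/2)·R2: [0, 0, 0, 0, 0]
The echelon form has 2 nonzero rows, and every pivot lies in the first 4 columns, so rank(A) = rank([A|b]) = 2.
The system is consistent.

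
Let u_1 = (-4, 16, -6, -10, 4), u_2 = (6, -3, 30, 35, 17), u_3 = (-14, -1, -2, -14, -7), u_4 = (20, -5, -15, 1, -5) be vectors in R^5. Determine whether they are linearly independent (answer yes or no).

yes

Form the matrix with these vectors as rows and row reduce.
R2 ← R2 + (3/2)·R1: [0, 21, 21, 20, 23]
R3 ← R3 − (7/2)·R1: [0, -57, 19, 21, -21]
R4 ← R4 + (5)·R1: [0, 75, -45, -49, 15]
R3 ← R3 + (19/7)·R2: [0, 0, 76, 527/7, 290/7]
R4 ← R4 − (25/7)·R2: [0, 0, -120, -843/7, -470/7]
R4 ← R4 + (30/19)·R3: [0, 0, 0, -207/133, -230/133]
4 nonzero rows, so the 4 vectors span a space of dimension 4.
Since 4 = 4, the vectors are linearly independent.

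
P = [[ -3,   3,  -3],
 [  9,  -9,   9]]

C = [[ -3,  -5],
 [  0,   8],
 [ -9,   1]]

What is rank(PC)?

1

First compute PC:
[[ 36,  36],
 [-108, -108]]
Now row reduce the product.
R2 ← R2 + (3)·R1: [0, 0]
1 nonzero row, so rank(PC) = 1.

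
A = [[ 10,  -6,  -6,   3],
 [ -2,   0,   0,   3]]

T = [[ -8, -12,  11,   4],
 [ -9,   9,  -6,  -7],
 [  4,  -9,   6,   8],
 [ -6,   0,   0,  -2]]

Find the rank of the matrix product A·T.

First compute AT:
[[-68, -120, 110,  28],
 [ -2,  24, -22, -14]]
Now row reduce the product.
R2 ← R2 − (1/34)·R1: [0, 468/17, -429/17, -252/17]
2 nonzero rows, so rank(AT) = 2.

2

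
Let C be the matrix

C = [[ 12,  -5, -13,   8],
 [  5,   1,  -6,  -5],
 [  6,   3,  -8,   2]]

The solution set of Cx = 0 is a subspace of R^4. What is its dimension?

Row reduce to echelon form.
R2 ← R2 − (5/12)·R1: [0, 37/12, -7/12, -25/3]
R3 ← R3 − (1/2)·R1: [0, 11/2, -3/2, -2]
R3 ← R3 − (66/37)·R2: [0, 0, -17/37, 476/37]
3 nonzero rows, so rank(C) = 3.
C has 4 columns; by rank–nullity, nullity = 4 − 3 = 1.

1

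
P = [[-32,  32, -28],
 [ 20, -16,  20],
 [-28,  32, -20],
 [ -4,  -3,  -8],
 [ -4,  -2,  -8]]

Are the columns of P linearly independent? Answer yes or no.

Row reduce P to echelon form.
R2 ← R2 + (5/8)·R1: [0, 4, 5/2]
R3 ← R3 − (7/8)·R1: [0, 4, 9/2]
R4 ← R4 − (1/8)·R1: [0, -7, -9/2]
R5 ← R5 − (1/8)·R1: [0, -6, -9/2]
R3 ← R3 − R2: [0, 0, 2]
R4 ← R4 + (7/4)·R2: [0, 0, -1/8]
R5 ← R5 + (3/2)·R2: [0, 0, -3/4]
R4 ← R4 + (1/16)·R3: [0, 0, 0]
R5 ← R5 + (3/8)·R3: [0, 0, 0]
3 pivots among 3 columns.
Every column is a pivot column, so the columns are linearly independent.

yes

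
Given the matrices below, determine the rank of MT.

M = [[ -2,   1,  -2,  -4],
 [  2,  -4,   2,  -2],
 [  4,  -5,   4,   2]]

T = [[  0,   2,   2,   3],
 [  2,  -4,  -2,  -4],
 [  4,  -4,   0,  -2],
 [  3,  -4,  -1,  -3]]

2

First compute MT:
[[-18,  16,  -2,   6],
 [ -6,  20,  14,  24],
 [ 12,   4,  16,  18]]
Now row reduce the product.
R2 ← R2 − (1/3)·R1: [0, 44/3, 44/3, 22]
R3 ← R3 + (2/3)·R1: [0, 44/3, 44/3, 22]
R3 ← R3 − R2: [0, 0, 0, 0]
2 nonzero rows, so rank(MT) = 2.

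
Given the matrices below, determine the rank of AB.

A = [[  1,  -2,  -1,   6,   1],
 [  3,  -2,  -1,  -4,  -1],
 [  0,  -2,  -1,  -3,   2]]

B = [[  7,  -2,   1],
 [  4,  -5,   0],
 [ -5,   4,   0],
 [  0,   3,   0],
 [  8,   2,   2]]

First compute AB:
[[ 12,  24,   3],
 [ 10, -14,   1],
 [ 13,   1,   4]]
Now row reduce the product.
R2 ← R2 − (5/6)·R1: [0, -34, -3/2]
R3 ← R3 − (13/12)·R1: [0, -25, 3/4]
R3 ← R3 − (25/34)·R2: [0, 0, 63/34]
3 nonzero rows, so rank(AB) = 3.

3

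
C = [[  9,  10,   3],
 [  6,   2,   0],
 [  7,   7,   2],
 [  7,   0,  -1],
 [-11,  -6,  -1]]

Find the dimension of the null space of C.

1

Row reduce to echelon form.
R2 ← R2 − (2/3)·R1: [0, -14/3, -2]
R3 ← R3 − (7/9)·R1: [0, -7/9, -1/3]
R4 ← R4 − (7/9)·R1: [0, -70/9, -10/3]
R5 ← R5 + (11/9)·R1: [0, 56/9, 8/3]
R3 ← R3 − (1/6)·R2: [0, 0, 0]
R4 ← R4 − (5/3)·R2: [0, 0, 0]
R5 ← R5 + (4/3)·R2: [0, 0, 0]
2 nonzero rows, so rank(C) = 2.
C has 3 columns; by rank–nullity, nullity = 3 − 2 = 1.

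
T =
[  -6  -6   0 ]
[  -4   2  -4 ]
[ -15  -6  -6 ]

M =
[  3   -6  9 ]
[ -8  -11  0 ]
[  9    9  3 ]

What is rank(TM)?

2

First compute TM:
[[ 30, 102, -54],
 [-64, -34, -48],
 [-51, 102, -153]]
Now row reduce the product.
R2 ← R2 + (32/15)·R1: [0, 918/5, -816/5]
R3 ← R3 + (17/10)·R1: [0, 1377/5, -1224/5]
R3 ← R3 − (3/2)·R2: [0, 0, 0]
2 nonzero rows, so rank(TM) = 2.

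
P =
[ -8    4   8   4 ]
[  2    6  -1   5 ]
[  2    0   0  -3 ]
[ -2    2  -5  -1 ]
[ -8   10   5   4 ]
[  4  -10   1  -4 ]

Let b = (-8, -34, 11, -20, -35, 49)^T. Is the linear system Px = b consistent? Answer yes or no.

Row reduce the augmented matrix [P | b].
R2 ← R2 + (1/4)·R1: [0, 7, 1, 6, -36]
R3 ← R3 + (1/4)·R1: [0, 1, 2, -2, 9]
R4 ← R4 − (1/4)·R1: [0, 1, -7, -2, -18]
R5 ← R5 − R1: [0, 6, -3, 0, -27]
R6 ← R6 + (1/2)·R1: [0, -8, 5, -2, 45]
R3 ← R3 − (1/7)·R2: [0, 0, 13/7, -20/7, 99/7]
R4 ← R4 − (1/7)·R2: [0, 0, -50/7, -20/7, -90/7]
R5 ← R5 − (6/7)·R2: [0, 0, -27/7, -36/7, 27/7]
R6 ← R6 + (8/7)·R2: [0, 0, 43/7, 34/7, 27/7]
R4 ← R4 + (50/13)·R3: [0, 0, 0, -180/13, 540/13]
R5 ← R5 + (27/13)·R3: [0, 0, 0, -144/13, 432/13]
R6 ← R6 − (43/13)·R3: [0, 0, 0, 186/13, -558/13]
R5 ← R5 − (4/5)·R4: [0, 0, 0, 0, 0]
R6 ← R6 + (31/30)·R4: [0, 0, 0, 0, 0]
The echelon form has 4 nonzero rows, and every pivot lies in the first 4 columns, so rank(P) = rank([P|b]) = 4.
The system is consistent.

yes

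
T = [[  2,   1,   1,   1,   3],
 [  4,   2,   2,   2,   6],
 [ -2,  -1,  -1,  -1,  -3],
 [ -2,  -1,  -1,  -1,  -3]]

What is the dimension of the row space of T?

Row reduce to echelon form.
R2 ← R2 − (2)·R1: [0, 0, 0, 0, 0]
R3 ← R3 + R1: [0, 0, 0, 0, 0]
R4 ← R4 + R1: [0, 0, 0, 0, 0]
Echelon form has 1 nonzero row, so rank(T) = 1.
The row space has dimension equal to the rank: 1.

1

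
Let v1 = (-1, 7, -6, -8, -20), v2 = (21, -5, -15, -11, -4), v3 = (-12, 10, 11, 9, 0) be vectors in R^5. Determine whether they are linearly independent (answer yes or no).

yes

Form the matrix with these vectors as rows and row reduce.
R2 ← R2 + (21)·R1: [0, 142, -141, -179, -424]
R3 ← R3 − (12)·R1: [0, -74, 83, 105, 240]
R3 ← R3 + (37/71)·R2: [0, 0, 676/71, 832/71, 1352/71]
3 nonzero rows, so the 3 vectors span a space of dimension 3.
Since 3 = 3, the vectors are linearly independent.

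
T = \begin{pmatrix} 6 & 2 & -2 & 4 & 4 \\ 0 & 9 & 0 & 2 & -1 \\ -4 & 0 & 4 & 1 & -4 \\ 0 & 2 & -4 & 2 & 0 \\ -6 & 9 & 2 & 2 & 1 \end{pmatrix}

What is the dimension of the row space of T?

Row reduce to echelon form.
R3 ← R3 + (2/3)·R1: [0, 4/3, 8/3, 11/3, -4/3]
R5 ← R5 + R1: [0, 11, 0, 6, 5]
R3 ← R3 − (4/27)·R2: [0, 0, 8/3, 91/27, -32/27]
R4 ← R4 − (2/9)·R2: [0, 0, -4, 14/9, 2/9]
R5 ← R5 − (11/9)·R2: [0, 0, 0, 32/9, 56/9]
R4 ← R4 + (3/2)·R3: [0, 0, 0, 119/18, -14/9]
R5 ← R5 − (64/119)·R4: [0, 0, 0, 0, 120/17]
Echelon form has 5 nonzero rows, so rank(T) = 5.
The row space has dimension equal to the rank: 5.

5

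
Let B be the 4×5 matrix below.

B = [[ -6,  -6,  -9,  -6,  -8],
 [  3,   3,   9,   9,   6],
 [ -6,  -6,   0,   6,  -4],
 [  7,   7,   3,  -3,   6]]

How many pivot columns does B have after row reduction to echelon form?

2

Row reduce to echelon form.
R2 ← R2 + (1/2)·R1: [0, 0, 9/2, 6, 2]
R3 ← R3 − R1: [0, 0, 9, 12, 4]
R4 ← R4 + (7/6)·R1: [0, 0, -15/2, -10, -10/3]
R3 ← R3 − (2)·R2: [0, 0, 0, 0, 0]
R4 ← R4 + (5/3)·R2: [0, 0, 0, 0, 0]
Echelon form has 2 nonzero rows, so rank(B) = 2.
Each nonzero row contributes one pivot column: 2 pivot columns.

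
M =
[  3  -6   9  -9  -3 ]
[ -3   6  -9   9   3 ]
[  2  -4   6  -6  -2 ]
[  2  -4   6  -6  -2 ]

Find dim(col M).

1

Row reduce to echelon form.
R2 ← R2 + R1: [0, 0, 0, 0, 0]
R3 ← R3 − (2/3)·R1: [0, 0, 0, 0, 0]
R4 ← R4 − (2/3)·R1: [0, 0, 0, 0, 0]
Echelon form has 1 nonzero row, so rank(M) = 1.
The column space has dimension equal to the rank: 1.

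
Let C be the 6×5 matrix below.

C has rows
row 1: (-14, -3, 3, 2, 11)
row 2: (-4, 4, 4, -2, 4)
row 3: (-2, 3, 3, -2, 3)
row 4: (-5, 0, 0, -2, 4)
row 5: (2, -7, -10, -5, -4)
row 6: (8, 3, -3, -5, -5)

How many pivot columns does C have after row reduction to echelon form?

5

Row reduce to echelon form.
R2 ← R2 − (2/7)·R1: [0, 34/7, 22/7, -18/7, 6/7]
R3 ← R3 − (1/7)·R1: [0, 24/7, 18/7, -16/7, 10/7]
R4 ← R4 − (5/14)·R1: [0, 15/14, -15/14, -19/7, 1/14]
R5 ← R5 + (1/7)·R1: [0, -52/7, -67/7, -33/7, -17/7]
R6 ← R6 + (4/7)·R1: [0, 9/7, -9/7, -27/7, 9/7]
R3 ← R3 − (12/17)·R2: [0, 0, 6/17, -8/17, 14/17]
R4 ← R4 − (15/68)·R2: [0, 0, -30/17, -73/34, -2/17]
R5 ← R5 + (26/17)·R2: [0, 0, -81/17, -147/17, -19/17]
R6 ← R6 − (9/34)·R2: [0, 0, -36/17, -54/17, 18/17]
R4 ← R4 + (5)·R3: [0, 0, 0, -9/2, 4]
R5 ← R5 + (27/2)·R3: [0, 0, 0, -15, 10]
R6 ← R6 + (6)·R3: [0, 0, 0, -6, 6]
R5 ← R5 − (10/3)·R4: [0, 0, 0, 0, -10/3]
R6 ← R6 − (4/3)·R4: [0, 0, 0, 0, 2/3]
R6 ← R6 + (1/5)·R5: [0, 0, 0, 0, 0]
Echelon form has 5 nonzero rows, so rank(C) = 5.
Each nonzero row contributes one pivot column: 5 pivot columns.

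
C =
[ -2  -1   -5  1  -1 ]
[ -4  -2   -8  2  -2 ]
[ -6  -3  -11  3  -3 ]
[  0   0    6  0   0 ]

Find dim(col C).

Row reduce to echelon form.
R2 ← R2 − (2)·R1: [0, 0, 2, 0, 0]
R3 ← R3 − (3)·R1: [0, 0, 4, 0, 0]
R3 ← R3 − (2)·R2: [0, 0, 0, 0, 0]
R4 ← R4 − (3)·R2: [0, 0, 0, 0, 0]
Echelon form has 2 nonzero rows, so rank(C) = 2.
The column space has dimension equal to the rank: 2.

2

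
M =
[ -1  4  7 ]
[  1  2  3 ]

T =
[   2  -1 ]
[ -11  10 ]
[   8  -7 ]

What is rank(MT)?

2

First compute MT:
[[ 10,  -8],
 [  4,  -2]]
Now row reduce the product.
R2 ← R2 − (2/5)·R1: [0, 6/5]
2 nonzero rows, so rank(MT) = 2.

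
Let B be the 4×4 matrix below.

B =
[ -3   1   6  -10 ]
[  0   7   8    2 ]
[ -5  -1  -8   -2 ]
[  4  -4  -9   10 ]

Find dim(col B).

Row reduce to echelon form.
R3 ← R3 − (5/3)·R1: [0, -8/3, -18, 44/3]
R4 ← R4 + (4/3)·R1: [0, -8/3, -1, -10/3]
R3 ← R3 + (8/21)·R2: [0, 0, -314/21, 108/7]
R4 ← R4 + (8/21)·R2: [0, 0, 43/21, -18/7]
R4 ← R4 + (43/314)·R3: [0, 0, 0, -72/157]
Echelon form has 4 nonzero rows, so rank(B) = 4.
The column space has dimension equal to the rank: 4.

4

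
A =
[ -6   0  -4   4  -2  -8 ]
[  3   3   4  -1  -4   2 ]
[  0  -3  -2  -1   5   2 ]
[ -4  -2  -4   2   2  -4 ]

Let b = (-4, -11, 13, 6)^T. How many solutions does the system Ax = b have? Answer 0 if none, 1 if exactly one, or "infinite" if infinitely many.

Row reduce the augmented matrix [A | b].
R2 ← R2 + (1/2)·R1: [0, 3, 2, 1, -5, -2, -13]
R4 ← R4 − (2/3)·R1: [0, -2, -4/3, -2/3, 10/3, 4/3, 26/3]
R3 ← R3 + R2: [0, 0, 0, 0, 0, 0, 0]
R4 ← R4 + (2/3)·R2: [0, 0, 0, 0, 0, 0, 0]
The echelon form has 2 nonzero rows, and every pivot lies in the first 6 columns, so rank(A) = rank([A|b]) = 2.
The system is consistent.
rank = 2 < 6 unknowns, so there are infinitely many solutions.

infinite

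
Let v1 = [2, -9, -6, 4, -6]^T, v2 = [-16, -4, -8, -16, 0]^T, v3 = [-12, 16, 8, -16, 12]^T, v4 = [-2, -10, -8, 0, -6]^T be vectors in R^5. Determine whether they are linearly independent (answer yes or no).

no

Form the matrix with these vectors as rows and row reduce.
R2 ← R2 + (8)·R1: [0, -76, -56, 16, -48]
R3 ← R3 + (6)·R1: [0, -38, -28, 8, -24]
R4 ← R4 + R1: [0, -19, -14, 4, -12]
R3 ← R3 − (1/2)·R2: [0, 0, 0, 0, 0]
R4 ← R4 − (1/4)·R2: [0, 0, 0, 0, 0]
2 nonzero rows, so the 4 vectors span a space of dimension 2.
Since 2 < 4, the vectors are linearly dependent.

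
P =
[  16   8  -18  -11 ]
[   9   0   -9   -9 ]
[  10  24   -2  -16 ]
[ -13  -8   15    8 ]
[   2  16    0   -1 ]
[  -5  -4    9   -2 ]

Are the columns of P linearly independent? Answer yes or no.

Row reduce P to echelon form.
R2 ← R2 − (9/16)·R1: [0, -9/2, 9/8, -45/16]
R3 ← R3 − (5/8)·R1: [0, 19, 37/4, -73/8]
R4 ← R4 + (13/16)·R1: [0, -3/2, 3/8, -15/16]
R5 ← R5 − (1/8)·R1: [0, 15, 9/4, 3/8]
R6 ← R6 + (5/16)·R1: [0, -3/2, 27/8, -87/16]
R3 ← R3 + (38/9)·R2: [0, 0, 14, -21]
R4 ← R4 − (1/3)·R2: [0, 0, 0, 0]
R5 ← R5 + (10/3)·R2: [0, 0, 6, -9]
R6 ← R6 − (1/3)·R2: [0, 0, 3, -9/2]
R5 ← R5 − (3/7)·R3: [0, 0, 0, 0]
R6 ← R6 − (3/14)·R3: [0, 0, 0, 0]
3 pivots among 4 columns.
Only 3 < 4 pivot columns, so the columns are linearly dependent.

no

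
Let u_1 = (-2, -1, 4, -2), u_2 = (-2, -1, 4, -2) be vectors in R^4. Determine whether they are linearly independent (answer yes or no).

Form the matrix with these vectors as rows and row reduce.
R2 ← R2 − R1: [0, 0, 0, 0]
1 nonzero row, so the 2 vectors span a space of dimension 1.
Since 1 < 2, the vectors are linearly dependent.

no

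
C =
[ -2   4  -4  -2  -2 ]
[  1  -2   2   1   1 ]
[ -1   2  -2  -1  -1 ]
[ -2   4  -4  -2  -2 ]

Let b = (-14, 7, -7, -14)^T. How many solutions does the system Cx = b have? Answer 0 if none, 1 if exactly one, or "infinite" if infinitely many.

Row reduce the augmented matrix [C | b].
R2 ← R2 + (1/2)·R1: [0, 0, 0, 0, 0, 0]
R3 ← R3 − (1/2)·R1: [0, 0, 0, 0, 0, 0]
R4 ← R4 − R1: [0, 0, 0, 0, 0, 0]
The echelon form has 1 nonzero rows, and every pivot lies in the first 5 columns, so rank(C) = rank([C|b]) = 1.
The system is consistent.
rank = 1 < 5 unknowns, so there are infinitely many solutions.

infinite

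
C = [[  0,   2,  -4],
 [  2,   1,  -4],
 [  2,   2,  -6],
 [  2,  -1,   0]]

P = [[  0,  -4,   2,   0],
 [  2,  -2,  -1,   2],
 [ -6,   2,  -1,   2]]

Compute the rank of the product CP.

First compute CP:
[[ 28, -12,   2,  -4],
 [ 26, -18,   7,  -6],
 [ 40, -24,   8,  -8],
 [ -2,  -6,   5,  -2]]
Now row reduce the product.
R2 ← R2 − (13/14)·R1: [0, -48/7, 36/7, -16/7]
R3 ← R3 − (10/7)·R1: [0, -48/7, 36/7, -16/7]
R4 ← R4 + (1/14)·R1: [0, -48/7, 36/7, -16/7]
R3 ← R3 − R2: [0, 0, 0, 0]
R4 ← R4 − R2: [0, 0, 0, 0]
2 nonzero rows, so rank(CP) = 2.

2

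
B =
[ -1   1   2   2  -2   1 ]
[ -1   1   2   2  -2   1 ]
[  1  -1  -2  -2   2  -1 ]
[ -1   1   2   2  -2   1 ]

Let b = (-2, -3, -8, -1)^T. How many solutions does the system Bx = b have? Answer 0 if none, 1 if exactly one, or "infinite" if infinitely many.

0

Row reduce the augmented matrix [B | b].
R2 ← R2 − R1: [0, 0, 0, 0, 0, 0, -1]
R3 ← R3 + R1: [0, 0, 0, 0, 0, 0, -10]
R4 ← R4 − R1: [0, 0, 0, 0, 0, 0, 1]
R3 ← R3 − (10)·R2: [0, 0, 0, 0, 0, 0, 0]
R4 ← R4 + R2: [0, 0, 0, 0, 0, 0, 0]
The echelon form has 2 nonzero rows; the last pivot sits in the augmented column, so rank(B) = 1 but rank([B|b]) = 2.
Since the ranks differ, the system is inconsistent.
It has no solutions.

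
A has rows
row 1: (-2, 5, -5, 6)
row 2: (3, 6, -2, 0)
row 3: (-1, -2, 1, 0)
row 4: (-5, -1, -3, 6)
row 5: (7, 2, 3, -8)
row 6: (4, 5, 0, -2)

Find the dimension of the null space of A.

Row reduce to echelon form.
R2 ← R2 + (3/2)·R1: [0, 27/2, -19/2, 9]
R3 ← R3 − (1/2)·R1: [0, -9/2, 7/2, -3]
R4 ← R4 − (5/2)·R1: [0, -27/2, 19/2, -9]
R5 ← R5 + (7/2)·R1: [0, 39/2, -29/2, 13]
R6 ← R6 + (2)·R1: [0, 15, -10, 10]
R3 ← R3 + (1/3)·R2: [0, 0, 1/3, 0]
R4 ← R4 + R2: [0, 0, 0, 0]
R5 ← R5 − (13/9)·R2: [0, 0, -7/9, 0]
R6 ← R6 − (10/9)·R2: [0, 0, 5/9, 0]
R5 ← R5 + (7/3)·R3: [0, 0, 0, 0]
R6 ← R6 − (5/3)·R3: [0, 0, 0, 0]
3 nonzero rows, so rank(A) = 3.
A has 4 columns; by rank–nullity, nullity = 4 − 3 = 1.

1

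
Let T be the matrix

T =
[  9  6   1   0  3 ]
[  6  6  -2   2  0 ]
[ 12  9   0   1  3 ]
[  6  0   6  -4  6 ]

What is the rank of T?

Row reduce to echelon form.
R2 ← R2 − (2/3)·R1: [0, 2, -8/3, 2, -2]
R3 ← R3 − (4/3)·R1: [0, 1, -4/3, 1, -1]
R4 ← R4 − (2/3)·R1: [0, -4, 16/3, -4, 4]
R3 ← R3 − (1/2)·R2: [0, 0, 0, 0, 0]
R4 ← R4 + (2)·R2: [0, 0, 0, 0, 0]
Echelon form has 2 nonzero rows, so rank(T) = 2.

2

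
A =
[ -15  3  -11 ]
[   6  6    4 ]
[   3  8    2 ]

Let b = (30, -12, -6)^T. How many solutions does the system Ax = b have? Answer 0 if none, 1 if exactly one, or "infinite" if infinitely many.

1

Row reduce the augmented matrix [A | b].
R2 ← R2 + (2/5)·R1: [0, 36/5, -2/5, 0]
R3 ← R3 + (1/5)·R1: [0, 43/5, -1/5, 0]
R3 ← R3 − (43/36)·R2: [0, 0, 5/18, 0]
The echelon form has 3 nonzero rows, and every pivot lies in the first 3 columns, so rank(A) = rank([A|b]) = 3.
The system is consistent.
rank = 3 = number of unknowns, so the solution is unique.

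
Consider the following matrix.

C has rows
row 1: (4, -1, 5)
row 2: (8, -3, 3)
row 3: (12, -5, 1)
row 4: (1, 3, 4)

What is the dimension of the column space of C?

3

Row reduce to echelon form.
R2 ← R2 − (2)·R1: [0, -1, -7]
R3 ← R3 − (3)·R1: [0, -2, -14]
R4 ← R4 − (1/4)·R1: [0, 13/4, 11/4]
R3 ← R3 − (2)·R2: [0, 0, 0]
R4 ← R4 + (13/4)·R2: [0, 0, -20]
Swap R3 ↔ R4
Echelon form has 3 nonzero rows, so rank(C) = 3.
The column space has dimension equal to the rank: 3.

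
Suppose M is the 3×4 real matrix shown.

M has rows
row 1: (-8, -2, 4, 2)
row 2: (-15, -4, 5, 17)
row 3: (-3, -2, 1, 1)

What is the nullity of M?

Row reduce to echelon form.
R2 ← R2 − (15/8)·R1: [0, -1/4, -5/2, 53/4]
R3 ← R3 − (3/8)·R1: [0, -5/4, -1/2, 1/4]
R3 ← R3 − (5)·R2: [0, 0, 12, -66]
3 nonzero rows, so rank(M) = 3.
M has 4 columns; by rank–nullity, nullity = 4 − 3 = 1.

1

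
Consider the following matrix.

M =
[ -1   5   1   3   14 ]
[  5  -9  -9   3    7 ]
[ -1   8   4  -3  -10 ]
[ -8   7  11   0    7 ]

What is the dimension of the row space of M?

Row reduce to echelon form.
R2 ← R2 + (5)·R1: [0, 16, -4, 18, 77]
R3 ← R3 − R1: [0, 3, 3, -6, -24]
R4 ← R4 − (8)·R1: [0, -33, 3, -24, -105]
R3 ← R3 − (3/16)·R2: [0, 0, 15/4, -75/8, -615/16]
R4 ← R4 + (33/16)·R2: [0, 0, -21/4, 105/8, 861/16]
R4 ← R4 + (7/5)·R3: [0, 0, 0, 0, 0]
Echelon form has 3 nonzero rows, so rank(M) = 3.
The row space has dimension equal to the rank: 3.

3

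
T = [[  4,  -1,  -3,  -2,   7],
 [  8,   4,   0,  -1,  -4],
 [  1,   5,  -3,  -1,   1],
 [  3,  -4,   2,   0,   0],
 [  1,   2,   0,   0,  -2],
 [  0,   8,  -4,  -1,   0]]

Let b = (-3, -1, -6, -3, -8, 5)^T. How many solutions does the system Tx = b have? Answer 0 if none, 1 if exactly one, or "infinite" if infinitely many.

0

Row reduce the augmented matrix [T | b].
R2 ← R2 − (2)·R1: [0, 6, 6, 3, -18, 5]
R3 ← R3 − (1/4)·R1: [0, 21/4, -9/4, -1/2, -3/4, -21/4]
R4 ← R4 − (3/4)·R1: [0, -13/4, 17/4, 3/2, -21/4, -3/4]
R5 ← R5 − (1/4)·R1: [0, 9/4, 3/4, 1/2, -15/4, -29/4]
R3 ← R3 − (7/8)·R2: [0, 0, -15/2, -25/8, 15, -77/8]
R4 ← R4 + (13/24)·R2: [0, 0, 15/2, 25/8, -15, 47/24]
R5 ← R5 − (3/8)·R2: [0, 0, -3/2, -5/8, 3, -73/8]
R6 ← R6 − (4/3)·R2: [0, 0, -12, -5, 24, -5/3]
R4 ← R4 + R3: [0, 0, 0, 0, 0, -23/3]
R5 ← R5 − (1/5)·R3: [0, 0, 0, 0, 0, -36/5]
R6 ← R6 − (8/5)·R3: [0, 0, 0, 0, 0, 206/15]
R5 ← R5 − (108/115)·R4: [0, 0, 0, 0, 0, 0]
R6 ← R6 + (206/115)·R4: [0, 0, 0, 0, 0, 0]
The echelon form has 4 nonzero rows; the last pivot sits in the augmented column, so rank(T) = 3 but rank([T|b]) = 4.
Since the ranks differ, the system is inconsistent.
It has no solutions.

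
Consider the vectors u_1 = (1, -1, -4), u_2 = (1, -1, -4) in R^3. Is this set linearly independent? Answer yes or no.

no

Form the matrix with these vectors as rows and row reduce.
R2 ← R2 − R1: [0, 0, 0]
1 nonzero row, so the 2 vectors span a space of dimension 1.
Since 1 < 2, the vectors are linearly dependent.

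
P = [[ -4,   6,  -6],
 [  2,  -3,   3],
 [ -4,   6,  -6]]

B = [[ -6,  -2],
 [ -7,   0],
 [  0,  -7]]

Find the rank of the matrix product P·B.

1

First compute PB:
[[-18,  50],
 [  9, -25],
 [-18,  50]]
Now row reduce the product.
R2 ← R2 + (1/2)·R1: [0, 0]
R3 ← R3 − R1: [0, 0]
1 nonzero row, so rank(PB) = 1.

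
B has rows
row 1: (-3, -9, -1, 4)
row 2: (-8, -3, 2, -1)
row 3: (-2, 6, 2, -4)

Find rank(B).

2

Row reduce to echelon form.
R2 ← R2 − (8/3)·R1: [0, 21, 14/3, -35/3]
R3 ← R3 − (2/3)·R1: [0, 12, 8/3, -20/3]
R3 ← R3 − (4/7)·R2: [0, 0, 0, 0]
Echelon form has 2 nonzero rows, so rank(B) = 2.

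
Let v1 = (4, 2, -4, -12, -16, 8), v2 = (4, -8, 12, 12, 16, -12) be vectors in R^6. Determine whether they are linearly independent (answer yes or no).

yes

Form the matrix with these vectors as rows and row reduce.
R2 ← R2 − R1: [0, -10, 16, 24, 32, -20]
2 nonzero rows, so the 2 vectors span a space of dimension 2.
Since 2 = 2, the vectors are linearly independent.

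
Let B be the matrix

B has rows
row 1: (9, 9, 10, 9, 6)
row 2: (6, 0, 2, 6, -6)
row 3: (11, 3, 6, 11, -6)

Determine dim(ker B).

Row reduce to echelon form.
R2 ← R2 − (2/3)·R1: [0, -6, -14/3, 0, -10]
R3 ← R3 − (11/9)·R1: [0, -8, -56/9, 0, -40/3]
R3 ← R3 − (4/3)·R2: [0, 0, 0, 0, 0]
2 nonzero rows, so rank(B) = 2.
B has 5 columns; by rank–nullity, nullity = 5 − 2 = 3.

3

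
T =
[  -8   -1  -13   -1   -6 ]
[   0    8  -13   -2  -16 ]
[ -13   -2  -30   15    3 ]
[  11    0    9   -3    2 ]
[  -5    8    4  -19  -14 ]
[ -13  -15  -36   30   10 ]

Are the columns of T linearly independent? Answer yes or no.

Row reduce T to echelon form.
R3 ← R3 − (13/8)·R1: [0, -3/8, -71/8, 133/8, 51/4]
R4 ← R4 + (11/8)·R1: [0, -11/8, -71/8, -35/8, -25/4]
R5 ← R5 − (5/8)·R1: [0, 69/8, 97/8, -147/8, -41/4]
R6 ← R6 − (13/8)·R1: [0, -107/8, -119/8, 253/8, 79/4]
R3 ← R3 + (3/64)·R2: [0, 0, -607/64, 529/32, 12]
R4 ← R4 + (11/64)·R2: [0, 0, -711/64, -151/32, -9]
R5 ← R5 − (69/64)·R2: [0, 0, 1673/64, -519/32, 7]
R6 ← R6 + (107/64)·R2: [0, 0, -2343/64, 905/32, -7]
R4 ← R4 − (711/607)·R3: [0, 0, 0, -14618/607, -13995/607]
R5 ← R5 + (1673/607)·R3: [0, 0, 0, 17812/607, 24325/607]
R6 ← R6 − (2343/607)·R3: [0, 0, 0, -21566/607, -32365/607]
R5 ← R5 + (8906/7309)·R4: [0, 0, 0, 0, 87565/7309]
R6 ← R6 − (10783/7309)·R4: [0, 0, 0, 0, -141100/7309]
R6 ← R6 + (340/211)·R5: [0, 0, 0, 0, 0]
5 pivots among 5 columns.
Every column is a pivot column, so the columns are linearly independent.

yes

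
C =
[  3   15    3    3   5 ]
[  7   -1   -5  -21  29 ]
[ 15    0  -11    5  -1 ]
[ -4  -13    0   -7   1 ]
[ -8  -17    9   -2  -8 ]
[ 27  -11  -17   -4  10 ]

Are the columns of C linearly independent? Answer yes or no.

Row reduce C to echelon form.
R2 ← R2 − (7/3)·R1: [0, -36, -12, -28, 52/3]
R3 ← R3 − (5)·R1: [0, -75, -26, -10, -26]
R4 ← R4 + (4/3)·R1: [0, 7, 4, -3, 23/3]
R5 ← R5 + (8/3)·R1: [0, 23, 17, 6, 16/3]
R6 ← R6 − (9)·R1: [0, -146, -44, -31, -35]
R3 ← R3 − (25/12)·R2: [0, 0, -1, 145/3, -559/9]
R4 ← R4 + (7/36)·R2: [0, 0, 5/3, -76/9, 298/27]
R5 ← R5 + (23/36)·R2: [0, 0, 28/3, -107/9, 443/27]
R6 ← R6 − (73/18)·R2: [0, 0, 14/3, 743/9, -2843/27]
R4 ← R4 + (5/3)·R3: [0, 0, 0, 649/9, -2497/27]
R5 ← R5 + (28/3)·R3: [0, 0, 0, 3953/9, -15209/27]
R6 ← R6 + (14/3)·R3: [0, 0, 0, 2773/9, -10669/27]
R5 ← R5 − (67/11)·R4: [0, 0, 0, 0, 0]
R6 ← R6 − (47/11)·R4: [0, 0, 0, 0, 0]
4 pivots among 5 columns.
Only 4 < 5 pivot columns, so the columns are linearly dependent.

no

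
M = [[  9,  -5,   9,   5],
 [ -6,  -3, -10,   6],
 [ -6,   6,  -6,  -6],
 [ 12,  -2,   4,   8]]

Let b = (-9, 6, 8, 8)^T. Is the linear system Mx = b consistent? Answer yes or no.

Row reduce the augmented matrix [M | b].
R2 ← R2 + (2/3)·R1: [0, -19/3, -4, 28/3, 0]
R3 ← R3 + (2/3)·R1: [0, 8/3, 0, -8/3, 2]
R4 ← R4 − (4/3)·R1: [0, 14/3, -8, 4/3, 20]
R3 ← R3 + (8/19)·R2: [0, 0, -32/19, 24/19, 2]
R4 ← R4 + (14/19)·R2: [0, 0, -208/19, 156/19, 20]
R4 ← R4 − (13/2)·R3: [0, 0, 0, 0, 7]
The echelon form has 4 nonzero rows; the last pivot sits in the augmented column, so rank(M) = 3 but rank([M|b]) = 4.
Since the ranks differ, the system is inconsistent.

no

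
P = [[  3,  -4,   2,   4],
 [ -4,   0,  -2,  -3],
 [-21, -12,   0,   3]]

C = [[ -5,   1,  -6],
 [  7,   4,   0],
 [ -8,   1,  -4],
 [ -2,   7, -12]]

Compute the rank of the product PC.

3

First compute PC:
[[-67,  17, -74],
 [ 42, -27,  68],
 [ 15, -48,  90]]
Now row reduce the product.
R2 ← R2 + (42/67)·R1: [0, -1095/67, 1448/67]
R3 ← R3 + (15/67)·R1: [0, -2961/67, 4920/67]
R3 ← R3 − (987/365)·R2: [0, 0, 5472/365]
3 nonzero rows, so rank(PC) = 3.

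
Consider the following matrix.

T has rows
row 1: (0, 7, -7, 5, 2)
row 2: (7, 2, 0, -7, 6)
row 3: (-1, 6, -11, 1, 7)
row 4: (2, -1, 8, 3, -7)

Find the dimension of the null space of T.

2

Row reduce to echelon form.
Swap R1 ↔ R2
R3 ← R3 + (1/7)·R1: [0, 44/7, -11, 0, 55/7]
R4 ← R4 − (2/7)·R1: [0, -11/7, 8, 5, -61/7]
R3 ← R3 − (44/49)·R2: [0, 0, -33/7, -220/49, 297/49]
R4 ← R4 + (11/49)·R2: [0, 0, 45/7, 300/49, -405/49]
R4 ← R4 + (15/11)·R3: [0, 0, 0, 0, 0]
3 nonzero rows, so rank(T) = 3.
T has 5 columns; by rank–nullity, nullity = 5 − 3 = 2.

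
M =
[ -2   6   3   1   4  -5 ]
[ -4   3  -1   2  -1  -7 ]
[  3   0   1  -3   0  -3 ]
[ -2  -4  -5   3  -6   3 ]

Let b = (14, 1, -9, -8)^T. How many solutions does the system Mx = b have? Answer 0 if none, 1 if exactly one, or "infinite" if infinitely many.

infinite

Row reduce the augmented matrix [M | b].
R2 ← R2 − (2)·R1: [0, -9, -7, 0, -9, 3, -27]
R3 ← R3 + (3/2)·R1: [0, 9, 11/2, -3/2, 6, -21/2, 12]
R4 ← R4 − R1: [0, -10, -8, 2, -10, 8, -22]
R3 ← R3 + R2: [0, 0, -3/2, -3/2, -3, -15/2, -15]
R4 ← R4 − (10/9)·R2: [0, 0, -2/9, 2, 0, 14/3, 8]
R4 ← R4 − (4/27)·R3: [0, 0, 0, 20/9, 4/9, 52/9, 92/9]
The echelon form has 4 nonzero rows, and every pivot lies in the first 6 columns, so rank(M) = rank([M|b]) = 4.
The system is consistent.
rank = 4 < 6 unknowns, so there are infinitely many solutions.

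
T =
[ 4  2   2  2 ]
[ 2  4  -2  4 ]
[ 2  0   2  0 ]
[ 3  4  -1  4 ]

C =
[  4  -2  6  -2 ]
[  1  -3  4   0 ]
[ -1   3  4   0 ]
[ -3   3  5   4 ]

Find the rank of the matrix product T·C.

First compute TC:
[[ 10,  -2,  50,   0],
 [  2, -10,  40,  12],
 [  6,   2,  20,  -4],
 [  5,  -9,  50,  10]]
Now row reduce the product.
R2 ← R2 − (1/5)·R1: [0, -48/5, 30, 12]
R3 ← R3 − (3/5)·R1: [0, 16/5, -10, -4]
R4 ← R4 − (1/2)·R1: [0, -8, 25, 10]
R3 ← R3 + (1/3)·R2: [0, 0, 0, 0]
R4 ← R4 − (5/6)·R2: [0, 0, 0, 0]
2 nonzero rows, so rank(TC) = 2.

2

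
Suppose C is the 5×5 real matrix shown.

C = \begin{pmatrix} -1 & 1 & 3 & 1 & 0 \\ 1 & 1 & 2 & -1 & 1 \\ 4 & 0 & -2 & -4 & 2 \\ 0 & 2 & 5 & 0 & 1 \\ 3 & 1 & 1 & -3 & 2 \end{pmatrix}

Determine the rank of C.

Row reduce to echelon form.
R2 ← R2 + R1: [0, 2, 5, 0, 1]
R3 ← R3 + (4)·R1: [0, 4, 10, 0, 2]
R5 ← R5 + (3)·R1: [0, 4, 10, 0, 2]
R3 ← R3 − (2)·R2: [0, 0, 0, 0, 0]
R4 ← R4 − R2: [0, 0, 0, 0, 0]
R5 ← R5 − (2)·R2: [0, 0, 0, 0, 0]
Echelon form has 2 nonzero rows, so rank(C) = 2.

2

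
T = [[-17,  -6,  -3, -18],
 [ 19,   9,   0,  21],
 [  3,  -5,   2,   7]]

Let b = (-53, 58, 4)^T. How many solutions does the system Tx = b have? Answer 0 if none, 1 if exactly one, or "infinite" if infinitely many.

infinite

Row reduce the augmented matrix [T | b].
R2 ← R2 + (19/17)·R1: [0, 39/17, -57/17, 15/17, -21/17]
R3 ← R3 + (3/17)·R1: [0, -103/17, 25/17, 65/17, -91/17]
R3 ← R3 + (103/39)·R2: [0, 0, -96/13, 80/13, -112/13]
The echelon form has 3 nonzero rows, and every pivot lies in the first 4 columns, so rank(T) = rank([T|b]) = 3.
The system is consistent.
rank = 3 < 4 unknowns, so there are infinitely many solutions.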